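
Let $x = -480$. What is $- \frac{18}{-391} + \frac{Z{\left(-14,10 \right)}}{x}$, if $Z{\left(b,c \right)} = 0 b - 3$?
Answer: $\frac{3271}{62560} \approx 0.052286$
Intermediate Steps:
$Z{\left(b,c \right)} = -3$ ($Z{\left(b,c \right)} = 0 - 3 = -3$)
$- \frac{18}{-391} + \frac{Z{\left(-14,10 \right)}}{x} = - \frac{18}{-391} - \frac{3}{-480} = \left(-18\right) \left(- \frac{1}{391}\right) - - \frac{1}{160} = \frac{18}{391} + \frac{1}{160} = \frac{3271}{62560}$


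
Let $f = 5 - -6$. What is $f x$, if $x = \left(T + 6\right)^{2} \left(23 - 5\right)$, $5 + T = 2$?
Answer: $1782$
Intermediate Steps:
$T = -3$ ($T = -5 + 2 = -3$)
$f = 11$ ($f = 5 + 6 = 11$)
$x = 162$ ($x = \left(-3 + 6\right)^{2} \left(23 - 5\right) = 3^{2} \cdot 18 = 9 \cdot 18 = 162$)
$f x = 11 \cdot 162 = 1782$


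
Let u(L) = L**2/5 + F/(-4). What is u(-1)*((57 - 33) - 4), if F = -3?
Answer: 19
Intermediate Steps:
u(L) = 3/4 + L**2/5 (u(L) = L**2/5 - 3/(-4) = L**2*(1/5) - 3*(-1/4) = L**2/5 + 3/4 = 3/4 + L**2/5)
u(-1)*((57 - 33) - 4) = (3/4 + (1/5)*(-1)**2)*((57 - 33) - 4) = (3/4 + (1/5)*1)*(24 - 4) = (3/4 + 1/5)*20 = (19/20)*20 = 19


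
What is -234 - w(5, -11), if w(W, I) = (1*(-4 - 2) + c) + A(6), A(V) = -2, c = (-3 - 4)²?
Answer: -275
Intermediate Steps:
c = 49 (c = (-7)² = 49)
w(W, I) = 41 (w(W, I) = (1*(-4 - 2) + 49) - 2 = (1*(-6) + 49) - 2 = (-6 + 49) - 2 = 43 - 2 = 41)
-234 - w(5, -11) = -234 - 1*41 = -234 - 41 = -275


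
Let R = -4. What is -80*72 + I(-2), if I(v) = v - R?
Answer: -5758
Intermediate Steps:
I(v) = 4 + v (I(v) = v - 1*(-4) = v + 4 = 4 + v)
-80*72 + I(-2) = -80*72 + (4 - 2) = -5760 + 2 = -5758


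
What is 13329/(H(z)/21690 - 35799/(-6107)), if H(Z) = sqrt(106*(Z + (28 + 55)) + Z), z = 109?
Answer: 1370930653902618551700/602920908715514111 - 10782338451548490*sqrt(20461)/602920908715514111 ≈ 2271.3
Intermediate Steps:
H(Z) = sqrt(8798 + 107*Z) (H(Z) = sqrt(106*(Z + 83) + Z) = sqrt(106*(83 + Z) + Z) = sqrt((8798 + 106*Z) + Z) = sqrt(8798 + 107*Z))
13329/(H(z)/21690 - 35799/(-6107)) = 13329/(sqrt(8798 + 107*109)/21690 - 35799/(-6107)) = 13329/(sqrt(8798 + 11663)*(1/21690) - 35799*(-1/6107)) = 13329/(sqrt(20461)*(1/21690) + 35799/6107) = 13329/(sqrt(20461)/21690 + 35799/6107) = 13329/(35799/6107 + sqrt(20461)/21690)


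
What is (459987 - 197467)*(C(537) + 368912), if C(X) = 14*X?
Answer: 98820403600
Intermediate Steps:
(459987 - 197467)*(C(537) + 368912) = (459987 - 197467)*(14*537 + 368912) = 262520*(7518 + 368912) = 262520*376430 = 98820403600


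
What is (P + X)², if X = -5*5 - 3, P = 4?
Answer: 576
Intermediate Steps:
X = -28 (X = -25 - 3 = -28)
(P + X)² = (4 - 28)² = (-24)² = 576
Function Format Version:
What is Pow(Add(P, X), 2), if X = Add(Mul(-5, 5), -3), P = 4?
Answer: 576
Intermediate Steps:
X = -28 (X = Add(-25, -3) = -28)
Pow(Add(P, X), 2) = Pow(Add(4, -28), 2) = Pow(-24, 2) = 576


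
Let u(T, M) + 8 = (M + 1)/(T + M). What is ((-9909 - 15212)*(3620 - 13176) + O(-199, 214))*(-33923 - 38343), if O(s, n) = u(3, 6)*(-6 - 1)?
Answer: -156131194453774/9 ≈ -1.7348e+13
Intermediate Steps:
u(T, M) = -8 + (1 + M)/(M + T) (u(T, M) = -8 + (M + 1)/(T + M) = -8 + (1 + M)/(M + T))
O(s, n) = 455/9 (O(s, n) = ((1 - 8*3 - 7*6)/(6 + 3))*(-6 - 1) = ((1 - 24 - 42)/9)*(-7) = ((1/9)*(-65))*(-7) = -65/9*(-7) = 455/9)
((-9909 - 15212)*(3620 - 13176) + O(-199, 214))*(-33923 - 38343) = ((-9909 - 15212)*(3620 - 13176) + 455/9)*(-33923 - 38343) = (-25121*(-9556) + 455/9)*(-72266) = (240056276 + 455/9)*(-72266) = (2160506939/9)*(-72266) = -156131194453774/9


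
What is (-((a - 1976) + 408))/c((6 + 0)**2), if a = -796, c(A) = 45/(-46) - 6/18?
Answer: -326232/181 ≈ -1802.4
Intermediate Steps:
c(A) = -181/138 (c(A) = 45*(-1/46) - 6*1/18 = -45/46 - 1/3 = -181/138)
(-((a - 1976) + 408))/c((6 + 0)**2) = (-((-796 - 1976) + 408))/(-181/138) = -(-2772 + 408)*(-138/181) = -1*(-2364)*(-138/181) = 2364*(-138/181) = -326232/181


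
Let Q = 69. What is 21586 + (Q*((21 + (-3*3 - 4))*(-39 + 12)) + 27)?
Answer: 6709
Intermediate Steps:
21586 + (Q*((21 + (-3*3 - 4))*(-39 + 12)) + 27) = 21586 + (69*((21 + (-3*3 - 4))*(-39 + 12)) + 27) = 21586 + (69*((21 + (-9 - 4))*(-27)) + 27) = 21586 + (69*((21 - 13)*(-27)) + 27) = 21586 + (69*(8*(-27)) + 27) = 21586 + (69*(-216) + 27) = 21586 + (-14904 + 27) = 21586 - 14877 = 6709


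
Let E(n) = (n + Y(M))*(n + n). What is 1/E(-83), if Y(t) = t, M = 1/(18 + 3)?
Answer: 21/289172 ≈ 7.2621e-5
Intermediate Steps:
M = 1/21 ≈ 0.047619
E(n) = 2*n*(1/21 + n) (E(n) = (n + 1/21)*(n + n) = (1/21 + n)*(2*n) = 2*n*(1/21 + n))
1/E(-83) = 1/((2/21)*(-83)*(1 + 21*(-83))) = 1/((2/21)*(-83)*(1 - 1743)) = 1/((2/21)*(-83)*(-1742)) = 1/(289172/21) = 21/289172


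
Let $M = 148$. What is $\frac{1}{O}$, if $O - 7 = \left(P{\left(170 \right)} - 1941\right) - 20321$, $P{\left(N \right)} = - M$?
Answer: $- \frac{1}{22403} \approx -4.4637 \cdot 10^{-5}$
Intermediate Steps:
$P{\left(N \right)} = -148$ ($P{\left(N \right)} = \left(-1\right) 148 = -148$)
$O = -22403$ ($O = 7 - 22410 = -22403$)
$\frac{1}{O} = \frac{1}{-22403} = - \frac{1}{22403}$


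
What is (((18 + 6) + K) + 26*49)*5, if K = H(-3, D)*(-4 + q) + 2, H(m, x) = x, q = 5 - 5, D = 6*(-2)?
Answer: 6740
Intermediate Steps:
D = -12
q = 0
K = 50 (K = -12*(-4 + 0) + 2 = -12*(-4) + 2 = 48 + 2 = 50)
(((18 + 6) + K) + 26*49)*5 = (((18 + 6) + 50) + 26*49)*5 = ((24 + 50) + 1274)*5 = (74 + 1274)*5 = 1348*5 = 6740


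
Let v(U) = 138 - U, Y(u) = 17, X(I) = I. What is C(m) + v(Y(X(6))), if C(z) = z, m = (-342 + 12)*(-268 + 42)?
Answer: 74701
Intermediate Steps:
m = 74580 (m = -330*(-226) = 74580)
C(m) + v(Y(X(6))) = 74580 + (138 - 1*17) = 74580 + (138 - 17) = 74580 + 121 = 74701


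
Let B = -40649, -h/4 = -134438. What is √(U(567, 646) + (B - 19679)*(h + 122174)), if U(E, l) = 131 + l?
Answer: I*√39812014951 ≈ 1.9953e+5*I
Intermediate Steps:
h = 537752 (h = -4*(-134438) = 537752)
√(U(567, 646) + (B - 19679)*(h + 122174)) = √((131 + 646) + (-40649 - 19679)*(537752 + 122174)) = √(777 - 60328*659926) = √(777 - 39812015728) = √(-39812014951) = I*√39812014951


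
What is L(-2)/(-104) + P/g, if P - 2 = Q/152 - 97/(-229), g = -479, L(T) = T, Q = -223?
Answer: 3735449/216749416 ≈ 0.017234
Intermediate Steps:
P = 33293/34808 (P = 2 + (-223/152 - 97/(-229)) = 2 + (-223*1/152 - 97*(-1/229)) = 2 + (-223/152 + 97/229) = 2 - 36323/34808 = 33293/34808 ≈ 0.95648)
L(-2)/(-104) + P/g = -2/(-104) + (33293/34808)/(-479) = -2*(-1/104) + (33293/34808)*(-1/479) = 1/52 - 33293/16673032 = 3735449/216749416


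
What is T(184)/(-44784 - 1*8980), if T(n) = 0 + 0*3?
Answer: 0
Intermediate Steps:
T(n) = 0 (T(n) = 0 + 0 = 0)
T(184)/(-44784 - 1*8980) = 0/(-44784 - 1*8980) = 0/(-44784 - 8980) = 0/(-53764) = 0*(-1/53764) = 0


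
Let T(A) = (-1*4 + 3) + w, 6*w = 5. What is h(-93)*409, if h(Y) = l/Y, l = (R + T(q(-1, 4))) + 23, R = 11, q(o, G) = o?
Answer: -83027/558 ≈ -148.79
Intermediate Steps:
w = ⅚ (w = (⅙)*5 = ⅚ ≈ 0.83333)
T(A) = -⅙ (T(A) = (-1*4 + 3) + ⅚ = (-4 + 3) + ⅚ = -1 + ⅚ = -⅙)
l = 203/6 (l = (11 - ⅙) + 23 = 65/6 + 23 = 203/6 ≈ 33.833)
h(Y) = 203/(6*Y)
h(-93)*409 = ((203/6)/(-93))*409 = ((203/6)*(-1/93))*409 = -203/558*409 = -83027/558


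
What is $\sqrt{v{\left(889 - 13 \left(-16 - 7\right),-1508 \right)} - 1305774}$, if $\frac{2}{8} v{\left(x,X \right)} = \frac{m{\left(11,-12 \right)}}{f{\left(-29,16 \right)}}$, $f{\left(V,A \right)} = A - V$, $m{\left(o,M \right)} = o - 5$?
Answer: $\frac{i \sqrt{293799030}}{15} \approx 1142.7 i$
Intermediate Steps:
$m{\left(o,M \right)} = -5 + o$ ($m{\left(o,M \right)} = o - 5 = -5 + o$)
$v{\left(x,X \right)} = \frac{8}{15}$ ($v{\left(x,X \right)} = 4 \frac{-5 + 11}{16 - -29} = 4 \frac{6}{16 + 29} = 4 \cdot \frac{6}{45} = 4 \cdot 6 \cdot \frac{1}{45} = 4 \cdot \frac{2}{15} = \frac{8}{15}$)
$\sqrt{v{\left(889 - 13 \left(-16 - 7\right),-1508 \right)} - 1305774} = \sqrt{\frac{8}{15} - 1305774} = \sqrt{- \frac{19586602}{15}} = \frac{i \sqrt{293799030}}{15}$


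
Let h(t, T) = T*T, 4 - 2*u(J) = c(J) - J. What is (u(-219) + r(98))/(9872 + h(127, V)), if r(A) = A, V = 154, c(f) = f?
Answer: 25/8397 ≈ 0.0029773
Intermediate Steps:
u(J) = 2 (u(J) = 2 - (J - J)/2 = 2 - 1/2*0 = 2 + 0 = 2)
h(t, T) = T**2
(u(-219) + r(98))/(9872 + h(127, V)) = (2 + 98)/(9872 + 154**2) = 100/(9872 + 23716) = 100/33588 = 100*(1/33588) = 25/8397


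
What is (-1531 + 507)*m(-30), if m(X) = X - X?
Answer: 0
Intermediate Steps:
m(X) = 0
(-1531 + 507)*m(-30) = (-1531 + 507)*0 = -1024*0 = 0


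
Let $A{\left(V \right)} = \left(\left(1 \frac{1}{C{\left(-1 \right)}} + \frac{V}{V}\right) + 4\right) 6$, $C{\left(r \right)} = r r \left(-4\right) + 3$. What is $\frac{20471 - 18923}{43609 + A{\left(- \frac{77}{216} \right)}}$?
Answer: $\frac{1548}{43633} \approx 0.035478$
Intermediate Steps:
$C{\left(r \right)} = 3 - 4 r^{2}$ ($C{\left(r \right)} = r \left(- 4 r\right) + 3 = - 4 r^{2} + 3 = 3 - 4 r^{2}$)
$A{\left(V \right)} = 24$ ($A{\left(V \right)} = \left(\left(1 \frac{1}{3 - 4 \left(-1\right)^{2}} + \frac{V}{V}\right) + 4\right) 6 = \left(\left(1 \frac{1}{3 - 4} + 1\right) + 4\right) 6 = \left(\left(1 \frac{1}{-1} + 1\right) + 4\right) 6 = \left(\left(1 \left(-1\right) + 1\right) + 4\right) 6 = \left(\left(-1 + 1\right) + 4\right) 6 = \left(0 + 4\right) 6 = 4 \cdot 6 = 24$)
$\frac{20471 - 18923}{43609 + A{\left(- \frac{77}{216} \right)}} = \frac{20471 - 18923}{43609 + 24} = \frac{1548}{43633}$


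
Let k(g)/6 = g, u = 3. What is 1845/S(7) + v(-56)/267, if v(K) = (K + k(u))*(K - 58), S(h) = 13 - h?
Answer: 57623/178 ≈ 323.72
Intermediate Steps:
k(g) = 6*g
v(K) = (-58 + K)*(18 + K) (v(K) = (K + 6*3)*(K - 58) = (K + 18)*(-58 + K) = (18 + K)*(-58 + K) = (-58 + K)*(18 + K))
1845/S(7) + v(-56)/267 = 1845/(13 - 1*7) + (-1044 + (-56)**2 - 40*(-56))/267 = 1845/(13 - 7) + (-1044 + 3136 + 2240)*(1/267) = 1845/6 + 4332*(1/267) = 1845*(1/6) + 1444/89 = 615/2 + 1444/89 = 57623/178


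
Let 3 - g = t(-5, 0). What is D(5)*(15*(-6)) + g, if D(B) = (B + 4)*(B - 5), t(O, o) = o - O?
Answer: -2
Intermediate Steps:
g = -2 (g = 3 - (0 - 1*(-5)) = 3 - (0 + 5) = 3 - 1*5 = 3 - 5 = -2)
D(B) = (-5 + B)*(4 + B) (D(B) = (4 + B)*(-5 + B) = (-5 + B)*(4 + B))
D(5)*(15*(-6)) + g = (-20 + 5² - 1*5)*(15*(-6)) - 2 = (-20 + 25 - 5)*(-90) - 2 = 0*(-90) - 2 = 0 - 2 = -2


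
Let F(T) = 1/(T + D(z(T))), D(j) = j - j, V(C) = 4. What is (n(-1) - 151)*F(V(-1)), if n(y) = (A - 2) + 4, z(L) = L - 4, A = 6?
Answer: -143/4 ≈ -35.750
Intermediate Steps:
z(L) = -4 + L
n(y) = 8 (n(y) = (6 - 2) + 4 = 4 + 4 = 8)
D(j) = 0
F(T) = 1/T (F(T) = 1/(T + 0) = 1/T)
(n(-1) - 151)*F(V(-1)) = (8 - 151)/4 = -143*¼ = -143/4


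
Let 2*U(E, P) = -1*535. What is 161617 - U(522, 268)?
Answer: 323769/2 ≈ 1.6188e+5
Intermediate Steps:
U(E, P) = -535/2 (U(E, P) = (-1*535)/2 = (½)*(-535) = -535/2)
161617 - U(522, 268) = 161617 - 1*(-535/2) = 161617 + 535/2 = 323769/2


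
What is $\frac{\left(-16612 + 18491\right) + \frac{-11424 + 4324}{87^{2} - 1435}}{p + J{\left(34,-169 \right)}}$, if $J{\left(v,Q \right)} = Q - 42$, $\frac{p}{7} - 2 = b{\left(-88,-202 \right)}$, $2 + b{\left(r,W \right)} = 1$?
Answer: $- \frac{1919781}{208556} \approx -9.2051$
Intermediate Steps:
$b{\left(r,W \right)} = -1$ ($b{\left(r,W \right)} = -2 + 1 = -1$)
$p = 7$ ($p = 14 + 7 \left(-1\right) = 14 - 7 = 7$)
$J{\left(v,Q \right)} = -42 + Q$
$\frac{\left(-16612 + 18491\right) + \frac{-11424 + 4324}{87^{2} - 1435}}{p + J{\left(34,-169 \right)}} = \frac{\left(-16612 + 18491\right) + \frac{-11424 + 4324}{87^{2} - 1435}}{7 - 211} = \frac{1879 - \frac{7100}{7569 - 1435}}{7 - 211} = \frac{1879 - \frac{7100}{6134}}{-204} = \left(1879 - \frac{3550}{3067}\right) \left(- \frac{1}{204}\right) = \frac{5759343}{3067} \left(- \frac{1}{204}\right) = - \frac{1919781}{208556}$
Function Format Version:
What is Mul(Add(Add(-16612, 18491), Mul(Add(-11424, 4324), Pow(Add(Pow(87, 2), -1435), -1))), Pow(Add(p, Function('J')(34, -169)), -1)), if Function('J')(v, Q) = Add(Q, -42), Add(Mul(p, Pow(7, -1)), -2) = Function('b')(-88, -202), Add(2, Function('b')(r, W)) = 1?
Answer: Rational(-1919781, 208556) ≈ -9.2051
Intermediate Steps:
Function('b')(r, W) = -1 (Function('b')(r, W) = Add(-2, 1) = -1)
p = 7 (p = Add(14, Mul(7, -1)) = Add(14, -7) = 7)
Function('J')(v, Q) = Add(-42, Q)
Mul(Add(Add(-16612, 18491), Mul(Add(-11424, 4324), Pow(Add(Pow(87, 2), -1435), -1))), Pow(Add(p, Function('J')(34, -169)), -1)) = Mul(Add(Add(-16612, 18491), Mul(Add(-11424, 4324), Pow(Add(Pow(87, 2), -1435), -1))), Pow(Add(7, Add(-42, -169)), -1)) = Mul(Add(1879, Mul(-7100, Pow(Add(7569, -1435), -1))), Pow(Add(7, -211), -1)) = Mul(Add(1879, Mul(-7100, Pow(6134, -1))), Pow(-204, -1)) = Mul(Add(1879, Mul(-7100, Rational(1, 6134))), Rational(-1, 204)) = Mul(Add(1879, Rational(-3550, 3067)), Rational(-1, 204)) = Mul(Rational(5759343, 3067), Rational(-1, 204)) = Rational(-1919781, 208556)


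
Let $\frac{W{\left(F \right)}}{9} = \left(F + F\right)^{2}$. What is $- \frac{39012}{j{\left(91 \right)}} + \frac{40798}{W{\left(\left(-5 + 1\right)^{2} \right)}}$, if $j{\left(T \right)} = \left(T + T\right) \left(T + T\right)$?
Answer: $\frac{123982295}{38158848} \approx 3.2491$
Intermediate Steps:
$j{\left(T \right)} = 4 T^{2}$ ($j{\left(T \right)} = 2 T 2 T = 4 T^{2}$)
$W{\left(F \right)} = 36 F^{2}$ ($W{\left(F \right)} = 9 \left(F + F\right)^{2} = 9 \left(2 F\right)^{2} = 9 \cdot 4 F^{2} = 36 F^{2}$)
$- \frac{39012}{j{\left(91 \right)}} + \frac{40798}{W{\left(\left(-5 + 1\right)^{2} \right)}} = - \frac{39012}{4 \cdot 91^{2}} + \frac{40798}{36 \left(\left(-5 + 1\right)^{2}\right)^{2}} = - \frac{39012}{4 \cdot 8281} + \frac{40798}{36 \left(\left(-4\right)^{2}\right)^{2}} = - \frac{39012}{33124} + \frac{40798}{36 \cdot 16^{2}} = \left(-39012\right) \frac{1}{33124} + \frac{40798}{36 \cdot 256} = - \frac{9753}{8281} + \frac{40798}{9216} = - \frac{9753}{8281} + 40798 \cdot \frac{1}{9216} = - \frac{9753}{8281} + \frac{20399}{4608} = \frac{123982295}{38158848}$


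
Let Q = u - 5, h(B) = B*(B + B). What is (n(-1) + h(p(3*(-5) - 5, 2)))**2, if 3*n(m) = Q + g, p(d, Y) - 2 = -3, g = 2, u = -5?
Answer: 4/9 ≈ 0.44444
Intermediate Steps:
p(d, Y) = -1 (p(d, Y) = 2 - 3 = -1)
h(B) = 2*B**2 (h(B) = B*(2*B) = 2*B**2)
Q = -10 (Q = -5 - 5 = -10)
n(m) = -8/3 (n(m) = (-10 + 2)/3 = (1/3)*(-8) = -8/3)
(n(-1) + h(p(3*(-5) - 5, 2)))**2 = (-8/3 + 2*(-1)**2)**2 = (-8/3 + 2*1)**2 = (-8/3 + 2)**2 = (-2/3)**2 = 4/9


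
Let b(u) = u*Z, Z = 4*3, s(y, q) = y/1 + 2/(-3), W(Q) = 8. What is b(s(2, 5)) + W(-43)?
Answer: 24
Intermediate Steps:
s(y, q) = -2/3 + y (s(y, q) = y*1 + 2*(-1/3) = y - 2/3 = -2/3 + y)
Z = 12
b(u) = 12*u (b(u) = u*12 = 12*u)
b(s(2, 5)) + W(-43) = 12*(-2/3 + 2) + 8 = 12*(4/3) + 8 = 16 + 8 = 24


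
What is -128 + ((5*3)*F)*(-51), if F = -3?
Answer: 2167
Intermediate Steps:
-128 + ((5*3)*F)*(-51) = -128 + ((5*3)*(-3))*(-51) = -128 + (15*(-3))*(-51) = -128 - 45*(-51) = -128 + 2295 = 2167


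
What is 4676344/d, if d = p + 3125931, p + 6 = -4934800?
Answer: -4676344/1808875 ≈ -2.5852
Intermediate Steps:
p = -4934806 (p = -6 - 4934800 = -4934806)
d = -1808875 (d = -4934806 + 3125931 = -1808875)
4676344/d = 4676344/(-1808875) = 4676344*(-1/1808875) = -4676344/1808875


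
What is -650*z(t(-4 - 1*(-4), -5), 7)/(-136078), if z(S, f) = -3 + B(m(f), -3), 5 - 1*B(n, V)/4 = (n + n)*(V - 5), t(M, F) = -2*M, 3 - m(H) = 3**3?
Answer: -493675/68039 ≈ -7.2558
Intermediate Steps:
m(H) = -24 (m(H) = 3 - 1*3**3 = 3 - 1*27 = 3 - 27 = -24)
B(n, V) = 20 - 8*n*(-5 + V) (B(n, V) = 20 - 4*(n + n)*(V - 5) = 20 - 4*2*n*(-5 + V) = 20 - 8*n*(-5 + V))
z(S, f) = -1519 (z(S, f) = -3 + (20 + 40*(-24) - 8*(-3)*(-24)) = -3 + (20 - 960 - 576) = -3 - 1516 = -1519)
-650*z(t(-4 - 1*(-4), -5), 7)/(-136078) = -650*(-1519)/(-136078) = 987350*(-1/136078) = -493675/68039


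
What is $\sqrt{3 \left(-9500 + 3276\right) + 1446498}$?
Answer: $\sqrt{1427826} \approx 1194.9$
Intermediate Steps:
$\sqrt{3 \left(-9500 + 3276\right) + 1446498} = \sqrt{3 \left(-6224\right) + 1446498} = \sqrt{-18672 + 1446498} = \sqrt{1427826}$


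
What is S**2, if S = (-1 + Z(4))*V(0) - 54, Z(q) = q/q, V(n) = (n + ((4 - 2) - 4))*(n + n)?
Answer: 2916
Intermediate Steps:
V(n) = 2*n*(-2 + n) (V(n) = (n + (2 - 4))*(2*n) = (n - 2)*(2*n) = (-2 + n)*(2*n) = 2*n*(-2 + n))
Z(q) = 1
S = -54 (S = (-1 + 1)*(2*0*(-2 + 0)) - 54 = 0*(2*0*(-2)) - 54 = 0*0 - 54 = 0 - 54 = -54)
S**2 = (-54)**2 = 2916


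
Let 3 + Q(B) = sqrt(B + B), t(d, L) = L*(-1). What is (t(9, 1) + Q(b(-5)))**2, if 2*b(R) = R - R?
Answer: 16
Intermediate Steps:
t(d, L) = -L
b(R) = 0 (b(R) = (R - R)/2 = (1/2)*0 = 0)
Q(B) = -3 + sqrt(2)*sqrt(B) (Q(B) = -3 + sqrt(B + B) = -3 + sqrt(2*B) = -3 + sqrt(2)*sqrt(B))
(t(9, 1) + Q(b(-5)))**2 = (-1*1 + (-3 + sqrt(2)*sqrt(0)))**2 = (-1 + (-3 + sqrt(2)*0))**2 = (-1 + (-3 + 0))**2 = (-1 - 3)**2 = (-4)**2 = 16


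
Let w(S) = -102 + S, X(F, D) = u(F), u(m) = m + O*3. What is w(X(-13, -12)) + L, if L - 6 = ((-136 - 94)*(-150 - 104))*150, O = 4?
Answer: 8762903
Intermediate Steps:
u(m) = 12 + m (u(m) = m + 4*3 = m + 12 = 12 + m)
X(F, D) = 12 + F
L = 8763006 (L = 6 + ((-136 - 94)*(-150 - 104))*150 = 6 - 230*(-254)*150 = 6 + 58420*150 = 6 + 8763000 = 8763006)
w(X(-13, -12)) + L = (-102 + (12 - 13)) + 8763006 = (-102 - 1) + 8763006 = -103 + 8763006 = 8762903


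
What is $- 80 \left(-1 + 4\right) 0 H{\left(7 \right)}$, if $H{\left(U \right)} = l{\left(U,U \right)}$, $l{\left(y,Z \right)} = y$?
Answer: $0$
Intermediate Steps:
$H{\left(U \right)} = U$
$- 80 \left(-1 + 4\right) 0 H{\left(7 \right)} = - 80 \left(-1 + 4\right) 0 \cdot 7 = - 80 \cdot 3 \cdot 0 \cdot 7 = \left(-80\right) 0 \cdot 7 = 0 \cdot 7 = 0$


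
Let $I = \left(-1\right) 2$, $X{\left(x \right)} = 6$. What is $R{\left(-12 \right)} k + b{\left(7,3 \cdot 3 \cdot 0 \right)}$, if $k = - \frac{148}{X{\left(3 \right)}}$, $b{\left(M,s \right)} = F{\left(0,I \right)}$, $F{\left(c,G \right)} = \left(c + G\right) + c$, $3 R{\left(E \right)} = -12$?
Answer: $\frac{290}{3} \approx 96.667$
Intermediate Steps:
$R{\left(E \right)} = -4$ ($R{\left(E \right)} = \frac{1}{3} \left(-12\right) = -4$)
$I = -2$
$F{\left(c,G \right)} = G + 2 c$ ($F{\left(c,G \right)} = \left(G + c\right) + c = G + 2 c$)
$b{\left(M,s \right)} = -2$ ($b{\left(M,s \right)} = -2 + 2 \cdot 0 = -2 + 0 = -2$)
$k = - \frac{74}{3}$ ($k = - \frac{148}{6} = \left(-148\right) \frac{1}{6} = - \frac{74}{3} \approx -24.667$)
$R{\left(-12 \right)} k + b{\left(7,3 \cdot 3 \cdot 0 \right)} = \left(-4\right) \left(- \frac{74}{3}\right) - 2 = \frac{296}{3} - 2 = \frac{290}{3}$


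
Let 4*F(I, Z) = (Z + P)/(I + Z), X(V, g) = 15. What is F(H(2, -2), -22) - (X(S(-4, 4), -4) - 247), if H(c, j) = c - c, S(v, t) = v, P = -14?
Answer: 5113/22 ≈ 232.41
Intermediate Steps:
H(c, j) = 0
F(I, Z) = (-14 + Z)/(4*(I + Z)) (F(I, Z) = ((Z - 14)/(I + Z))/4 = ((-14 + Z)/(I + Z))/4 = (-14 + Z)/(4*(I + Z)))
F(H(2, -2), -22) - (X(S(-4, 4), -4) - 247) = (-14 - 22)/(4*(0 - 22)) - (15 - 247) = (¼)*(-36)/(-22) - 1*(-232) = (¼)*(-1/22)*(-36) + 232 = 9/22 + 232 = 5113/22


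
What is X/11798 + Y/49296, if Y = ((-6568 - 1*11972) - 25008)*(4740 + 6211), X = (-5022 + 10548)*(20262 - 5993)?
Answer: -72474300245/24233092 ≈ -2990.7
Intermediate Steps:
X = 78850494 (X = 5526*14269 = 78850494)
Y = -476894148 (Y = ((-6568 - 11972) - 25008)*10951 = (-18540 - 25008)*10951 = -43548*10951 = -476894148)
X/11798 + Y/49296 = 78850494/11798 - 476894148/49296 = 78850494*(1/11798) - 476894148*1/49296 = 39425247/5899 - 39741179/4108 = -72474300245/24233092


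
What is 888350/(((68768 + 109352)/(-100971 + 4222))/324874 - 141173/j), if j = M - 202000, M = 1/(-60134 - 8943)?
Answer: 194805129824557063756703550/153254429263428419413 ≈ 1.2711e+6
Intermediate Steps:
M = -1/69077 (M = 1/(-69077) = -1/69077 ≈ -1.4477e-5)
j = -13953554001/69077 (j = -1/69077 - 202000 = -13953554001/69077 ≈ -2.0200e+5)
888350/(((68768 + 109352)/(-100971 + 4222))/324874 - 141173/j) = 888350/(((68768 + 109352)/(-100971 + 4222))/324874 - 141173/(-13953554001/69077)) = 888350/((178120/(-96749))*(1/324874) - 141173*(-69077/13953554001)) = 888350/((178120*(-1/96749))*(1/324874) + 9751807321/13953554001) = 888350/(-178120/96749*1/324874 + 9751807321/13953554001) = 888350/(-89060/15715617313 + 9751807321/13953554001) = 888350/(153254429263428419413/219288714835996019313) = 888350*(219288714835996019313/153254429263428419413) = 194805129824557063756703550/153254429263428419413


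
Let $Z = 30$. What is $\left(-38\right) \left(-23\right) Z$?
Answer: $26220$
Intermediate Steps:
$\left(-38\right) \left(-23\right) Z = \left(-38\right) \left(-23\right) 30 = 874 \cdot 30 = 26220$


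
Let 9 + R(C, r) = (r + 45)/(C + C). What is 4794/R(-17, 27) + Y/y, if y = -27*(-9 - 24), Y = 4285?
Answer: -2659439/6237 ≈ -426.40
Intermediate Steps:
R(C, r) = -9 + (45 + r)/(2*C) (R(C, r) = -9 + (r + 45)/(C + C) = -9 + (45 + r)/((2*C)) = -9 + (45 + r)*(1/(2*C)) = -9 + (45 + r)/(2*C))
y = 891 (y = -27*(-33) = 891)
4794/R(-17, 27) + Y/y = 4794/(((½)*(45 + 27 - 18*(-17))/(-17))) + 4285/891 = 4794/(((½)*(-1/17)*(45 + 27 + 306))) + 4285*(1/891) = 4794/(((½)*(-1/17)*378)) + 4285/891 = 4794/(-189/17) + 4285/891 = 4794*(-17/189) + 4285/891 = -27166/63 + 4285/891 = -2659439/6237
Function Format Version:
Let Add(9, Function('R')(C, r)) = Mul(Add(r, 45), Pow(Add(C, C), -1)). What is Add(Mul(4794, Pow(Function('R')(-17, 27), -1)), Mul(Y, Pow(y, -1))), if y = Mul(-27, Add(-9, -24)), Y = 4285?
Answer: Rational(-2659439, 6237) ≈ -426.40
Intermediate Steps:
Function('R')(C, r) = Add(-9, Mul(Rational(1, 2), Pow(C, -1), Add(45, r))) (Function('R')(C, r) = Add(-9, Mul(Add(r, 45), Pow(Add(C, C), -1))) = Add(-9, Mul(Add(45, r), Pow(Mul(2, C), -1))) = Add(-9, Mul(Add(45, r), Mul(Rational(1, 2), Pow(C, -1)))) = Add(-9, Mul(Rational(1, 2), Pow(C, -1), Add(45, r))))
y = 891 (y = Mul(-27, -33) = 891)
Add(Mul(4794, Pow(Function('R')(-17, 27), -1)), Mul(Y, Pow(y, -1))) = Add(Mul(4794, Pow(Mul(Rational(1, 2), Pow(-17, -1), Add(45, 27, Mul(-18, -17))), -1)), Mul(4285, Pow(891, -1))) = Add(Mul(4794, Pow(Mul(Rational(1, 2), Rational(-1, 17), Add(45, 27, 306)), -1)), Mul(4285, Rational(1, 891))) = Add(Mul(4794, Pow(Mul(Rational(1, 2), Rational(-1, 17), 378), -1)), Rational(4285, 891)) = Add(Mul(4794, Pow(Rational(-189, 17), -1)), Rational(4285, 891)) = Add(Mul(4794, Rational(-17, 189)), Rational(4285, 891)) = Add(Rational(-27166, 63), Rational(4285, 891)) = Rational(-2659439, 6237)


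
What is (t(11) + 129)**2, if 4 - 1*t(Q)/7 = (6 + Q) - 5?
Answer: 5329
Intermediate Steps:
t(Q) = 21 - 7*Q (t(Q) = 28 - 7*((6 + Q) - 5) = 28 - 7*(1 + Q) = 28 + (-7 - 7*Q) = 21 - 7*Q)
(t(11) + 129)**2 = ((21 - 7*11) + 129)**2 = ((21 - 77) + 129)**2 = (-56 + 129)**2 = 73**2 = 5329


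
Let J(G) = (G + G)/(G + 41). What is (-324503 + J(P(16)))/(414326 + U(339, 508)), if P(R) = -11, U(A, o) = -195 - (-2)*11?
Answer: -4867556/6212295 ≈ -0.78354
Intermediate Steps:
U(A, o) = -173 (U(A, o) = -195 - 1*(-22) = -195 + 22 = -173)
J(G) = 2*G/(41 + G) (J(G) = (2*G)/(41 + G) = 2*G/(41 + G))
(-324503 + J(P(16)))/(414326 + U(339, 508)) = (-324503 + 2*(-11)/(41 - 11))/(414326 - 173) = (-324503 + 2*(-11)/30)/414153 = (-324503 + 2*(-11)*(1/30))*(1/414153) = (-324503 - 11/15)*(1/414153) = -4867556/15*1/414153 = -4867556/6212295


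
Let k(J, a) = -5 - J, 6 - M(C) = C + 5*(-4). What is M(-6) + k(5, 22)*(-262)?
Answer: 2652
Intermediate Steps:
M(C) = 26 - C (M(C) = 6 - (C + 5*(-4)) = 6 - (C - 20) = 6 - (-20 + C) = 6 + (20 - C) = 26 - C)
M(-6) + k(5, 22)*(-262) = (26 - 1*(-6)) + (-5 - 1*5)*(-262) = (26 + 6) + (-5 - 5)*(-262) = 32 - 10*(-262) = 32 + 2620 = 2652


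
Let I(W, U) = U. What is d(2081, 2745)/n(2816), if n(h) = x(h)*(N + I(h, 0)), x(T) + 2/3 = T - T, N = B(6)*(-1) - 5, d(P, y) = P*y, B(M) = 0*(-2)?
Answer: 3427407/2 ≈ 1.7137e+6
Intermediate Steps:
B(M) = 0
N = -5 (N = 0*(-1) - 5 = 0 - 5 = -5)
x(T) = -⅔ (x(T) = -⅔ + (T - T) = -⅔ + 0 = -⅔)
n(h) = 10/3 (n(h) = -2*(-5 + 0)/3 = -⅔*(-5) = 10/3)
d(2081, 2745)/n(2816) = (2081*2745)/(10/3) = 5712345*(3/10) = 3427407/2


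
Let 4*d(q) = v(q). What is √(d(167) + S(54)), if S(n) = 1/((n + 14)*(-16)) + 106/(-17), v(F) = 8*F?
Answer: 3*√673591/136 ≈ 18.104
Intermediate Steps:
S(n) = -106/17 - 1/(16*(14 + n)) (S(n) = -1/16/(14 + n) + 106*(-1/17) = -1/(16*(14 + n)) - 106/17 = -106/17 - 1/(16*(14 + n)))
d(q) = 2*q (d(q) = (8*q)/4 = 2*q)
√(d(167) + S(54)) = √(2*167 + (-23761 - 1696*54)/(272*(14 + 54))) = √(334 + (1/272)*(-23761 - 91584)/68) = √(334 + (1/272)*(1/68)*(-115345)) = √(334 - 6785/1088) = √(356607/1088) = 3*√673591/136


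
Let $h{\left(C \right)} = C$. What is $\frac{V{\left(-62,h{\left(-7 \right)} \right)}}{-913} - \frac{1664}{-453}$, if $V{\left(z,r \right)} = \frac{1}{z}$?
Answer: $\frac{94192837}{25642518} \approx 3.6733$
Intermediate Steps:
$\frac{V{\left(-62,h{\left(-7 \right)} \right)}}{-913} - \frac{1664}{-453} = \frac{1}{\left(-62\right) \left(-913\right)} - \frac{1664}{-453} = \left(- \frac{1}{62}\right) \left(- \frac{1}{913}\right) - - \frac{1664}{453} = \frac{1}{56606} + \frac{1664}{453} = \frac{94192837}{25642518}$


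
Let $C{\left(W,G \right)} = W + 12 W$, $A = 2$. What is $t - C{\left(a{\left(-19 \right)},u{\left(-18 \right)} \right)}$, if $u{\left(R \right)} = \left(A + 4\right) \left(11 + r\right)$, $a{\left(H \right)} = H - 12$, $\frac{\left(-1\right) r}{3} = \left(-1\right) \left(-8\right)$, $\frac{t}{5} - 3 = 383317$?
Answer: $1917003$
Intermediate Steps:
$t = 1916600$ ($t = 15 + 5 \cdot 383317 = 15 + 1916585 = 1916600$)
$r = -24$ ($r = - 3 \left(\left(-1\right) \left(-8\right)\right) = \left(-3\right) 8 = -24$)
$a{\left(H \right)} = -12 + H$ ($a{\left(H \right)} = H - 12 = -12 + H$)
$u{\left(R \right)} = -78$ ($u{\left(R \right)} = \left(2 + 4\right) \left(11 - 24\right) = 6 \left(-13\right) = -78$)
$C{\left(W,G \right)} = 13 W$
$t - C{\left(a{\left(-19 \right)},u{\left(-18 \right)} \right)} = 1916600 - 13 \left(-12 - 19\right) = 1916600 - 13 \left(-31\right) = 1916600 - -403 = 1916600 + 403 = 1917003$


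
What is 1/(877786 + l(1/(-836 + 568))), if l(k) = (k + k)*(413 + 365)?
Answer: 67/58811273 ≈ 1.1392e-6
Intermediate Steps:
l(k) = 1556*k (l(k) = (2*k)*778 = 1556*k)
1/(877786 + l(1/(-836 + 568))) = 1/(877786 + 1556/(-836 + 568)) = 1/(877786 + 1556/(-268)) = 1/(877786 + 1556*(-1/268)) = 1/(877786 - 389/67) = 1/(58811273/67) = 67/58811273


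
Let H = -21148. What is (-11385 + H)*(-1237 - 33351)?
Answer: 1125251404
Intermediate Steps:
(-11385 + H)*(-1237 - 33351) = (-11385 - 21148)*(-1237 - 33351) = -32533*(-34588) = 1125251404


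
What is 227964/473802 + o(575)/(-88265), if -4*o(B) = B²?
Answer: 7904525203/5576017804 ≈ 1.4176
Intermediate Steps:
o(B) = -B²/4
227964/473802 + o(575)/(-88265) = 227964/473802 - ¼*575²/(-88265) = 227964*(1/473802) - ¼*330625*(-1/88265) = 37994/78967 - 330625/4*(-1/88265) = 37994/78967 + 66125/70612 = 7904525203/5576017804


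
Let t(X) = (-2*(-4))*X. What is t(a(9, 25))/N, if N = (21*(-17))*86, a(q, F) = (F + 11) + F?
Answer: -244/15351 ≈ -0.015895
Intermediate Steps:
a(q, F) = 11 + 2*F (a(q, F) = (11 + F) + F = 11 + 2*F)
t(X) = 8*X
N = -30702 (N = -357*86 = -30702)
t(a(9, 25))/N = (8*(11 + 2*25))/(-30702) = (8*(11 + 50))*(-1/30702) = (8*61)*(-1/30702) = 488*(-1/30702) = -244/15351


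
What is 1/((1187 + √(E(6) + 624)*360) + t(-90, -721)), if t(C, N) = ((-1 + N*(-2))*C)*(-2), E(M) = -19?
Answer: 260567/67816753489 - 3960*√5/67816753489 ≈ 3.7117e-6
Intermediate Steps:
t(C, N) = -2*C*(-1 - 2*N) (t(C, N) = ((-1 - 2*N)*C)*(-2) = (C*(-1 - 2*N))*(-2) = -2*C*(-1 - 2*N))
1/((1187 + √(E(6) + 624)*360) + t(-90, -721)) = 1/((1187 + √(-19 + 624)*360) + 2*(-90)*(1 + 2*(-721))) = 1/((1187 + √605*360) + 2*(-90)*(1 - 1442)) = 1/((1187 + (11*√5)*360) + 2*(-90)*(-1441)) = 1/((1187 + 3960*√5) + 259380) = 1/(260567 + 3960*√5)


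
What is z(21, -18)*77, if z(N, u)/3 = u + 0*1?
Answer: -4158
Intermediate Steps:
z(N, u) = 3*u (z(N, u) = 3*(u + 0*1) = 3*(u + 0) = 3*u)
z(21, -18)*77 = (3*(-18))*77 = -54*77 = -4158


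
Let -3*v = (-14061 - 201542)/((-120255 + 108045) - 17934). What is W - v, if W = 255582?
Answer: 23113007027/90432 ≈ 2.5558e+5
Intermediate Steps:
v = -215603/90432 (v = -(-14061 - 201542)/(3*((-120255 + 108045) - 17934)) = -(-215603)/(3*(-12210 - 17934)) = -(-215603)/(3*(-30144)) = -(-215603)*(-1)/(3*30144) = -⅓*215603/30144 = -215603/90432 ≈ -2.3841)
W - v = 255582 - 1*(-215603/90432) = 255582 + 215603/90432 = 23113007027/90432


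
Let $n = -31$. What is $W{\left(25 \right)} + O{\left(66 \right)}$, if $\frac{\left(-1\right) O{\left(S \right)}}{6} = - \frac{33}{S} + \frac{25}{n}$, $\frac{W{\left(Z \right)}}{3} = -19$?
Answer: $- \frac{1524}{31} \approx -49.161$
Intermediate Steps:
$W{\left(Z \right)} = -57$ ($W{\left(Z \right)} = 3 \left(-19\right) = -57$)
$O{\left(S \right)} = \frac{150}{31} + \frac{198}{S}$ ($O{\left(S \right)} = - 6 \left(- \frac{33}{S} + \frac{25}{-31}\right) = - 6 \left(- \frac{33}{S} + 25 \left(- \frac{1}{31}\right)\right) = - 6 \left(- \frac{33}{S} - \frac{25}{31}\right) = - 6 \left(- \frac{25}{31} - \frac{33}{S}\right) = \frac{150}{31} + \frac{198}{S}$)
$W{\left(25 \right)} + O{\left(66 \right)} = -57 + \left(\frac{150}{31} + \frac{198}{66}\right) = -57 + \left(\frac{150}{31} + 198 \cdot \frac{1}{66}\right) = -57 + \left(\frac{150}{31} + 3\right) = -57 + \frac{243}{31} = - \frac{1524}{31}$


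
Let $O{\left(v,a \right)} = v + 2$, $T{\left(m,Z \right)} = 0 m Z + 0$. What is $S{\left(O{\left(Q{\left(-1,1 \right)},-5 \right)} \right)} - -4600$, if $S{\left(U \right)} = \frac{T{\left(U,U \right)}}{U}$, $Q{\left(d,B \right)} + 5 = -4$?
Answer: $4600$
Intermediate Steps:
$Q{\left(d,B \right)} = -9$ ($Q{\left(d,B \right)} = -5 - 4 = -9$)
$T{\left(m,Z \right)} = 0$ ($T{\left(m,Z \right)} = 0 Z + 0 = 0 + 0 = 0$)
$O{\left(v,a \right)} = 2 + v$
$S{\left(U \right)} = 0$ ($S{\left(U \right)} = \frac{0}{U} = 0$)
$S{\left(O{\left(Q{\left(-1,1 \right)},-5 \right)} \right)} - -4600 = 0 - -4600 = 0 + 4600 = 4600$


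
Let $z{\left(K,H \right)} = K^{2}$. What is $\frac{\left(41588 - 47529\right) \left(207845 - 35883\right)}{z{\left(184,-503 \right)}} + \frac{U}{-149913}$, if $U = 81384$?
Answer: $- \frac{25526301692275}{845909088} \approx -30176.0$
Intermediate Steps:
$\frac{\left(41588 - 47529\right) \left(207845 - 35883\right)}{z{\left(184,-503 \right)}} + \frac{U}{-149913} = \frac{\left(41588 - 47529\right) \left(207845 - 35883\right)}{184^{2}} + \frac{81384}{-149913} = \frac{\left(-5941\right) 171962}{33856} + 81384 \left(- \frac{1}{149913}\right) = \left(-1021626242\right) \frac{1}{33856} - \frac{27128}{49971} = - \frac{510813121}{16928} - \frac{27128}{49971} = - \frac{25526301692275}{845909088}$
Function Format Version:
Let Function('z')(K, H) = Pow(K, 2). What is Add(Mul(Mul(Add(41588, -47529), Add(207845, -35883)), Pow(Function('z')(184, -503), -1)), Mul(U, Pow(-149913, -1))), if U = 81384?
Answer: Rational(-25526301692275, 845909088) ≈ -30176.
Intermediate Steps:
Add(Mul(Mul(Add(41588, -47529), Add(207845, -35883)), Pow(Function('z')(184, -503), -1)), Mul(U, Pow(-149913, -1))) = Add(Mul(Mul(Add(41588, -47529), Add(207845, -35883)), Pow(Pow(184, 2), -1)), Mul(81384, Pow(-149913, -1))) = Add(Mul(Mul(-5941, 171962), Pow(33856, -1)), Mul(81384, Rational(-1, 149913))) = Add(Mul(-1021626242, Rational(1, 33856)), Rational(-27128, 49971)) = Add(Rational(-510813121, 16928), Rational(-27128, 49971)) = Rational(-25526301692275, 845909088)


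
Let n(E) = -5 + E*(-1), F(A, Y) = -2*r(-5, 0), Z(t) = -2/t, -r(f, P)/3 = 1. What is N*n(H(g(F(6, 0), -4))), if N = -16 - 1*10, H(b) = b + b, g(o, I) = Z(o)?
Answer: 338/3 ≈ 112.67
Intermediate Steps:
r(f, P) = -3 (r(f, P) = -3*1 = -3)
F(A, Y) = 6 (F(A, Y) = -2*(-3) = 6)
g(o, I) = -2/o
H(b) = 2*b
N = -26 (N = -16 - 10 = -26)
n(E) = -5 - E
N*n(H(g(F(6, 0), -4))) = -26*(-5 - 2*(-2/6)) = -26*(-5 - 2*(-2*⅙)) = -26*(-5 - 2*(-1)/3) = -26*(-5 - 1*(-⅔)) = -26*(-5 + ⅔) = -26*(-13/3) = 338/3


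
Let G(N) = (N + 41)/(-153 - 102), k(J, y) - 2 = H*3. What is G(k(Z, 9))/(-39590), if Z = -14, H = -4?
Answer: 31/10095450 ≈ 3.0707e-6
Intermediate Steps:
k(J, y) = -10 (k(J, y) = 2 - 4*3 = 2 - 12 = -10)
G(N) = -41/255 - N/255 (G(N) = (41 + N)/(-255) = (41 + N)*(-1/255) = -41/255 - N/255)
G(k(Z, 9))/(-39590) = (-41/255 - 1/255*(-10))/(-39590) = (-41/255 + 2/51)*(-1/39590) = -31/255*(-1/39590) = 31/10095450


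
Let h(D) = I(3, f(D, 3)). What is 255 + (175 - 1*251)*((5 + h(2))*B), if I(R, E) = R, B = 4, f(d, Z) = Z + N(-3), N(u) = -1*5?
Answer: -2177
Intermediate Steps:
N(u) = -5
f(d, Z) = -5 + Z (f(d, Z) = Z - 5 = -5 + Z)
h(D) = 3
255 + (175 - 1*251)*((5 + h(2))*B) = 255 + (175 - 1*251)*((5 + 3)*4) = 255 + (175 - 251)*(8*4) = 255 - 76*32 = 255 - 2432 = -2177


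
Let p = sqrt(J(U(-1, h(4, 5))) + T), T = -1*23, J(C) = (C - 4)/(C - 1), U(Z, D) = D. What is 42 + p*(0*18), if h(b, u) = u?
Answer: 42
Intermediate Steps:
J(C) = (-4 + C)/(-1 + C)
T = -23
p = I*sqrt(91)/2 (p = sqrt((-4 + 5)/(-1 + 5) - 23) = sqrt(1/4 - 23) = sqrt(-91/4) = I*sqrt(91)/2 ≈ 4.7697*I)
42 + p*(0*18) = 42 + (I*sqrt(91)/2)*(0*18) = 42 + (I*sqrt(91)/2)*0 = 42 + 0 = 42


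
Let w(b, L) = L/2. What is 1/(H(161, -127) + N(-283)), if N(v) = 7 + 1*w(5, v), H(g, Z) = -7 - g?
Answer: -2/605 ≈ -0.0033058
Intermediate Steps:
w(b, L) = L/2 (w(b, L) = L*(1/2) = L/2)
N(v) = 7 + v/2 (N(v) = 7 + 1*(v/2) = 7 + v/2)
1/(H(161, -127) + N(-283)) = 1/((-7 - 1*161) + (7 + (1/2)*(-283))) = 1/((-7 - 161) + (7 - 283/2)) = 1/(-168 - 269/2) = 1/(-605/2) = -2/605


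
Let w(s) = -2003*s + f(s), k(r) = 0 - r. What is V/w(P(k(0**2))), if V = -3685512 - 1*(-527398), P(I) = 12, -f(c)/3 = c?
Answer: 1579057/12036 ≈ 131.19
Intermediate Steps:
k(r) = -r
f(c) = -3*c
V = -3158114 (V = -3685512 + 527398 = -3158114)
w(s) = -2006*s (w(s) = -2003*s - 3*s = -2006*s)
V/w(P(k(0**2))) = -3158114/((-2006*12)) = -3158114/(-24072) = -3158114*(-1/24072) = 1579057/12036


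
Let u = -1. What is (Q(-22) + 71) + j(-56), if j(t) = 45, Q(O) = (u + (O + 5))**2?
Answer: 440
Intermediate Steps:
Q(O) = (4 + O)**2 (Q(O) = (-1 + (O + 5))**2 = (-1 + (5 + O))**2 = (4 + O)**2)
(Q(-22) + 71) + j(-56) = ((4 - 22)**2 + 71) + 45 = ((-18)**2 + 71) + 45 = (324 + 71) + 45 = 395 + 45 = 440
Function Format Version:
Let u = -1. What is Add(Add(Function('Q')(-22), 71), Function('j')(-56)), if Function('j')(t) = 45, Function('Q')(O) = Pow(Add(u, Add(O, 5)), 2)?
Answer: 440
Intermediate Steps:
Function('Q')(O) = Pow(Add(4, O), 2) (Function('Q')(O) = Pow(Add(-1, Add(O, 5)), 2) = Pow(Add(-1, Add(5, O)), 2) = Pow(Add(4, O), 2))
Add(Add(Function('Q')(-22), 71), Function('j')(-56)) = Add(Add(Pow(Add(4, -22), 2), 71), 45) = Add(Add(Pow(-18, 2), 71), 45) = Add(Add(324, 71), 45) = Add(395, 45) = 440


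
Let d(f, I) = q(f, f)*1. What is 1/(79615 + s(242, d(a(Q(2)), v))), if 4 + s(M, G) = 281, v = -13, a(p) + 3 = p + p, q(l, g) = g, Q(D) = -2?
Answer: 1/79892 ≈ 1.2517e-5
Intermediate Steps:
a(p) = -3 + 2*p (a(p) = -3 + (p + p) = -3 + 2*p)
d(f, I) = f (d(f, I) = f*1 = f)
s(M, G) = 277 (s(M, G) = -4 + 281 = 277)
1/(79615 + s(242, d(a(Q(2)), v))) = 1/(79615 + 277) = 1/79892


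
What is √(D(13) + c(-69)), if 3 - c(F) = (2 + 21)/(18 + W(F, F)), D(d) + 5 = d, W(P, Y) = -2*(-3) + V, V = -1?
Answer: √10 ≈ 3.1623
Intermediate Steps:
W(P, Y) = 5 (W(P, Y) = -2*(-3) - 1 = 6 - 1 = 5)
D(d) = -5 + d
c(F) = 2 (c(F) = 3 - (2 + 21)/(18 + 5) = 3 - 23/23 = 3 - 1*1 = 3 - 1 = 2)
√(D(13) + c(-69)) = √((-5 + 13) + 2) = √(8 + 2) = √10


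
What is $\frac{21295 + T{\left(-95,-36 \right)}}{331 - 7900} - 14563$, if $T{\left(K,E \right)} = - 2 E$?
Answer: $- \frac{110248714}{7569} \approx -14566.0$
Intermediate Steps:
$\frac{21295 + T{\left(-95,-36 \right)}}{331 - 7900} - 14563 = \frac{21295 - -72}{331 - 7900} - 14563 = \frac{21295 + 72}{-7569} - 14563 = 21367 \left(- \frac{1}{7569}\right) - 14563 = - \frac{21367}{7569} - 14563 = - \frac{110248714}{7569}$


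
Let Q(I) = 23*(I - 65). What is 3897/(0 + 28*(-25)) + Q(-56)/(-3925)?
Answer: -106781/21980 ≈ -4.8581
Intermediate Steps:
Q(I) = -1495 + 23*I (Q(I) = 23*(-65 + I) = -1495 + 23*I)
3897/(0 + 28*(-25)) + Q(-56)/(-3925) = 3897/(0 + 28*(-25)) + (-1495 + 23*(-56))/(-3925) = 3897/(0 - 700) + (-1495 - 1288)*(-1/3925) = 3897/(-700) - 2783*(-1/3925) = 3897*(-1/700) + 2783/3925 = -3897/700 + 2783/3925 = -106781/21980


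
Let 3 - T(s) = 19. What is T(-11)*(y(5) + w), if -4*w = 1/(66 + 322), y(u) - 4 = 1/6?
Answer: -19397/291 ≈ -66.656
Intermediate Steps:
y(u) = 25/6 (y(u) = 4 + 1/6 = 4 + ⅙ = 25/6)
T(s) = -16 (T(s) = 3 - 1*19 = 3 - 19 = -16)
w = -1/1552 (w = -1/(4*(66 + 322)) = -¼/388 = -¼*1/388 = -1/1552 ≈ -0.00064433)
T(-11)*(y(5) + w) = -16*(25/6 - 1/1552) = -16*19397/4656 = -19397/291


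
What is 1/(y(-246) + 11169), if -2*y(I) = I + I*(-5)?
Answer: 1/10677 ≈ 9.3659e-5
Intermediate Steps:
y(I) = 2*I (y(I) = -(I + I*(-5))/2 = -(I - 5*I)/2 = -(-2)*I = 2*I)
1/(y(-246) + 11169) = 1/(2*(-246) + 11169) = 1/(-492 + 11169) = 1/10677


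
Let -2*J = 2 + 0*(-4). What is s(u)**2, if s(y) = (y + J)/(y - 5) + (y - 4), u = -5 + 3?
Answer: 1521/49 ≈ 31.041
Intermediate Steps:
J = -1 (J = -(2 + 0*(-4))/2 = -(2 + 0)/2 = -1/2*2 = -1)
u = -2
s(y) = -4 + y + (-1 + y)/(-5 + y) (s(y) = (y - 1)/(y - 5) + (y - 4) = (-1 + y)/(-5 + y) + (-4 + y) = -4 + y + (-1 + y)/(-5 + y))
s(u)**2 = ((19 + (-2)**2 - 8*(-2))/(-5 - 2))**2 = ((19 + 4 + 16)/(-7))**2 = (-1/7*39)**2 = (-39/7)**2 = 1521/49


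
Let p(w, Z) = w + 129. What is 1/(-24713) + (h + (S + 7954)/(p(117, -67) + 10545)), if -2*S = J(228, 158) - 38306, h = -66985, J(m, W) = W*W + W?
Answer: -17863065226748/266677983 ≈ -66984.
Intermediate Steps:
J(m, W) = W + W² (J(m, W) = W² + W = W + W²)
p(w, Z) = 129 + w
S = 6592 (S = -(158*(1 + 158) - 38306)/2 = -(158*159 - 38306)/2 = -(25122 - 38306)/2 = -½*(-13184) = 6592)
1/(-24713) + (h + (S + 7954)/(p(117, -67) + 10545)) = 1/(-24713) + (-66985 + (6592 + 7954)/((129 + 117) + 10545)) = -1/24713 + (-66985 + 14546/(246 + 10545)) = -1/24713 + (-66985 + 14546/10791) = -1/24713 - 722820589/10791 = -17863065226748/266677983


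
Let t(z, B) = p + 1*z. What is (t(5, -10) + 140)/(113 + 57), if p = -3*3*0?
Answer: 29/34 ≈ 0.85294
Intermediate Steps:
p = 0 (p = -9*0 = 0)
t(z, B) = z (t(z, B) = 0 + 1*z = 0 + z = z)
(t(5, -10) + 140)/(113 + 57) = (5 + 140)/(113 + 57) = 145/170 = (1/170)*145 = 29/34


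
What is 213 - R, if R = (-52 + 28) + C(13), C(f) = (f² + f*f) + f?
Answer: -114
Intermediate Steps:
C(f) = f + 2*f² (C(f) = (f² + f²) + f = 2*f² + f = f + 2*f²)
R = 327 (R = (-52 + 28) + 13*(1 + 2*13) = -24 + 13*(1 + 26) = -24 + 13*27 = -24 + 351 = 327)
213 - R = 213 - 1*327 = 213 - 327 = -114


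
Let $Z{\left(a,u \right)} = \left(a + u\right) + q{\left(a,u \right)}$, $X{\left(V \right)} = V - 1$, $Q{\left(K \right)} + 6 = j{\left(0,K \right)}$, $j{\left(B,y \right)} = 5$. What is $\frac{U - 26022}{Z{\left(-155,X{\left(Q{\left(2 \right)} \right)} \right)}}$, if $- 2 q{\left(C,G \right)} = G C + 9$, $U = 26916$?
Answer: $- \frac{596}{211} \approx -2.8246$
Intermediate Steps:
$q{\left(C,G \right)} = - \frac{9}{2} - \frac{C G}{2}$ ($q{\left(C,G \right)} = - \frac{G C + 9}{2} = - \frac{C G + 9}{2} = - \frac{9 + C G}{2} = - \frac{9}{2} - \frac{C G}{2}$)
$Q{\left(K \right)} = -1$ ($Q{\left(K \right)} = -6 + 5 = -1$)
$X{\left(V \right)} = -1 + V$ ($X{\left(V \right)} = V - 1 = -1 + V$)
$Z{\left(a,u \right)} = - \frac{9}{2} + a + u - \frac{a u}{2}$ ($Z{\left(a,u \right)} = \left(a + u\right) - \left(\frac{9}{2} + \frac{a u}{2}\right) = - \frac{9}{2} + a + u - \frac{a u}{2}$)
$\frac{U - 26022}{Z{\left(-155,X{\left(Q{\left(2 \right)} \right)} \right)}} = \frac{26916 - 26022}{- \frac{9}{2} - 155 - 2 - - \frac{155 \left(-1 - 1\right)}{2}} = \frac{26916 - 26022}{- \frac{9}{2} - 155 - 2 - \left(- \frac{155}{2}\right) \left(-2\right)} = \frac{894}{- \frac{9}{2} - 155 - 2 - 155} = \frac{894}{- \frac{633}{2}} = 894 \left(- \frac{2}{633}\right) = - \frac{596}{211}$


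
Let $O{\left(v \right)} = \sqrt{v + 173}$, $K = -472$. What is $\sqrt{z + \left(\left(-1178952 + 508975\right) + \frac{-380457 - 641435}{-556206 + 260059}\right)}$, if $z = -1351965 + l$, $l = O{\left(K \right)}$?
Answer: $\frac{\sqrt{-177330168814502554 + 87703045609 i \sqrt{299}}}{296147} \approx 0.0060803 + 1421.9 i$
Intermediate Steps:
$O{\left(v \right)} = \sqrt{173 + v}$
$l = i \sqrt{299}$ ($l = \sqrt{173 - 472} = \sqrt{-299} = i \sqrt{299} \approx 17.292 i$)
$z = -1351965 + i \sqrt{299} \approx -1.352 \cdot 10^{6} + 17.292 i$
$\sqrt{z + \left(\left(-1178952 + 508975\right) + \frac{-380457 - 641435}{-556206 + 260059}\right)} = \sqrt{\left(-1351965 + i \sqrt{299}\right) + \left(\left(-1178952 + 508975\right) + \frac{-380457 - 641435}{-556206 + 260059}\right)} = \sqrt{\left(-1351965 + i \sqrt{299}\right) - \left(669977 + \frac{1021892}{-296147}\right)} = \sqrt{\left(-1351965 + i \sqrt{299}\right) - \frac{198410656727}{296147}} = \sqrt{- \frac{598791035582}{296147} + i \sqrt{299}}$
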